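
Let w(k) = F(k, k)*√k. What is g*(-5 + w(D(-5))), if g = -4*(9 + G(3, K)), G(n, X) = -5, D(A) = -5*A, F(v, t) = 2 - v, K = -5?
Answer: 1920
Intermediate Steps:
w(k) = √k*(2 - k) (w(k) = (2 - k)*√k = √k*(2 - k))
g = -16 (g = -4*(9 - 5) = -4*4 = -16)
g*(-5 + w(D(-5))) = -16*(-5 + √(-5*(-5))*(2 - (-5)*(-5))) = -16*(-5 + √25*(2 - 1*25)) = -16*(-5 + 5*(2 - 25)) = -16*(-5 + 5*(-23)) = -16*(-5 - 115) = -16*(-120) = 1920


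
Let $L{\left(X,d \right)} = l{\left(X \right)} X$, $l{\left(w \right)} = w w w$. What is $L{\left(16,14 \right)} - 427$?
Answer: $65109$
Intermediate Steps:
$l{\left(w \right)} = w^{3}$ ($l{\left(w \right)} = w^{2} w = w^{3}$)
$L{\left(X,d \right)} = X^{4}$ ($L{\left(X,d \right)} = X^{3} X = X^{4}$)
$L{\left(16,14 \right)} - 427 = 16^{4} - 427 = 65536 - 427 = 65109$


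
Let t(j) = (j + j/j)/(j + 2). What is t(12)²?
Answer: 169/196 ≈ 0.86224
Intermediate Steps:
t(j) = (1 + j)/(2 + j) (t(j) = (j + 1)/(2 + j) = (1 + j)/(2 + j))
t(12)² = ((1 + 12)/(2 + 12))² = (13/14)² = 169/196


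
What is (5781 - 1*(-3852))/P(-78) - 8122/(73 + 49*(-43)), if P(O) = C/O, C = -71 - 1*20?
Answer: 58808993/7119 ≈ 8260.8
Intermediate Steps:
C = -91 (C = -71 - 20 = -91)
P(O) = -91/O
(5781 - 1*(-3852))/P(-78) - 8122/(73 + 49*(-43)) = (5781 - 1*(-3852))/((-91/(-78))) - 8122/(73 + 49*(-43)) = (5781 + 3852)/((-91*(-1/78))) - 8122/(73 - 2107) = 9633/(7/6) - 8122/(-2034) = 9633*(6/7) - 8122*(-1/2034) = 57798/7 + 4061/1017 = 58808993/7119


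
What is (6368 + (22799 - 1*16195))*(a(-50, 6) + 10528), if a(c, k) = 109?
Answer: 137983164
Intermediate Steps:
(6368 + (22799 - 1*16195))*(a(-50, 6) + 10528) = (6368 + (22799 - 1*16195))*(109 + 10528) = (6368 + (22799 - 16195))*10637 = (6368 + 6604)*10637 = 12972*10637 = 137983164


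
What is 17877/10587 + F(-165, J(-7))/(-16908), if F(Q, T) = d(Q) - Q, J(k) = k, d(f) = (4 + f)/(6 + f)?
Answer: 3981714316/2371816197 ≈ 1.6788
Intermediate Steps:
d(f) = (4 + f)/(6 + f)
F(Q, T) = -Q + (4 + Q)/(6 + Q) (F(Q, T) = (4 + Q)/(6 + Q) - Q = -Q + (4 + Q)/(6 + Q))
17877/10587 + F(-165, J(-7))/(-16908) = 17877/10587 + ((4 - 165 - 1*(-165)*(6 - 165))/(6 - 165))/(-16908) = 17877*(1/10587) + ((4 - 165 - 1*(-165)*(-159))/(-159))*(-1/16908) = 5959/3529 - (4 - 165 - 26235)/159*(-1/16908) = 5959/3529 - 1/159*(-26396)*(-1/16908) = 5959/3529 + (26396/159)*(-1/16908) = 5959/3529 - 6599/672093 = 3981714316/2371816197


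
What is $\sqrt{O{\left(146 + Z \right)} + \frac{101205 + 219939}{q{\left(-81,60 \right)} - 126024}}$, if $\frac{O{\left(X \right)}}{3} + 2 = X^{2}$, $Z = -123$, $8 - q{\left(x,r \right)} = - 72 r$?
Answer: $\frac{3 \sqrt{10145571143}}{7606} \approx 39.729$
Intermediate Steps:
$q{\left(x,r \right)} = 8 + 72 r$ ($q{\left(x,r \right)} = 8 - - 72 r = 8 + 72 r$)
$O{\left(X \right)} = -6 + 3 X^{2}$
$\sqrt{O{\left(146 + Z \right)} + \frac{101205 + 219939}{q{\left(-81,60 \right)} - 126024}} = \sqrt{\left(-6 + 3 \left(146 - 123\right)^{2}\right) + \frac{101205 + 219939}{\left(8 + 72 \cdot 60\right) - 126024}} = \sqrt{\left(-6 + 3 \cdot 23^{2}\right) + \frac{321144}{\left(8 + 4320\right) - 126024}} = \sqrt{\left(-6 + 3 \cdot 529\right) + \frac{321144}{4328 - 126024}} = \sqrt{\left(-6 + 1587\right) + \frac{321144}{-121696}} = \sqrt{1581 + 321144 \left(- \frac{1}{121696}\right)} = \sqrt{1581 - \frac{40143}{15212}} = \sqrt{\frac{24010029}{15212}} = \frac{3 \sqrt{10145571143}}{7606}$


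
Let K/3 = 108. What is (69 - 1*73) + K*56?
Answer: 18140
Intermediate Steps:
K = 324 (K = 3*108 = 324)
(69 - 1*73) + K*56 = (69 - 1*73) + 324*56 = (69 - 73) + 18144 = -4 + 18144 = 18140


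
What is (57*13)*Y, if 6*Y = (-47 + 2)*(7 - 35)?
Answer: 155610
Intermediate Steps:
Y = 210 (Y = ((-47 + 2)*(7 - 35))/6 = (-45*(-28))/6 = (⅙)*1260 = 210)
(57*13)*Y = (57*13)*210 = 741*210 = 155610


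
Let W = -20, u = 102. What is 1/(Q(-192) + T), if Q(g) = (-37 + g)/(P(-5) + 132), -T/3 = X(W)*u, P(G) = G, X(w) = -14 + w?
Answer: 127/1321079 ≈ 9.6134e-5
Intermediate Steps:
T = 10404 (T = -3*(-14 - 20)*102 = -(-102)*102 = -3*(-3468) = 10404)
Q(g) = -37/127 + g/127 (Q(g) = (-37 + g)/(-5 + 132) = (-37 + g)/127 = (-37 + g)*(1/127) = -37/127 + g/127)
1/(Q(-192) + T) = 1/((-37/127 + (1/127)*(-192)) + 10404) = 1/((-37/127 - 192/127) + 10404) = 1/(-229/127 + 10404) = 1/(1321079/127) = 127/1321079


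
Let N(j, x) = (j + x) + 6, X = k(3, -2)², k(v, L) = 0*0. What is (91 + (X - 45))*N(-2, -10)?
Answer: -276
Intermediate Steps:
k(v, L) = 0
X = 0 (X = 0² = 0)
N(j, x) = 6 + j + x
(91 + (X - 45))*N(-2, -10) = (91 + (0 - 45))*(6 - 2 - 10) = (91 - 45)*(-6) = 46*(-6) = -276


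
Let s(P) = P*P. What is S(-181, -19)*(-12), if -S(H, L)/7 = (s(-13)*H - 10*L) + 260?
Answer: -2531676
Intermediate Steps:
s(P) = P²
S(H, L) = -1820 - 1183*H + 70*L (S(H, L) = -7*(((-13)²*H - 10*L) + 260) = -7*((169*H - 10*L) + 260) = -7*((-10*L + 169*H) + 260) = -7*(260 - 10*L + 169*H) = -1820 - 1183*H + 70*L)
S(-181, -19)*(-12) = (-1820 - 1183*(-181) + 70*(-19))*(-12) = (-1820 + 214123 - 1330)*(-12) = 210973*(-12) = -2531676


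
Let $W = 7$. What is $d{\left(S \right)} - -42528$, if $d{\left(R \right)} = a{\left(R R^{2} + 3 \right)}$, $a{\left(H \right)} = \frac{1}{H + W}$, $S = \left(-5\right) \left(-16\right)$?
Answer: $\frac{21774761281}{512010} \approx 42528.0$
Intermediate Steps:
$S = 80$
$a{\left(H \right)} = \frac{1}{7 + H}$ ($a{\left(H \right)} = \frac{1}{H + 7} = \frac{1}{7 + H}$)
$d{\left(R \right)} = \frac{1}{10 + R^{3}}$ ($d{\left(R \right)} = \frac{1}{7 + \left(R R^{2} + 3\right)} = \frac{1}{7 + \left(R^{3} + 3\right)} = \frac{1}{7 + \left(3 + R^{3}\right)} = \frac{1}{10 + R^{3}}$)
$d{\left(S \right)} - -42528 = \frac{1}{10 + 80^{3}} - -42528 = \frac{1}{10 + 512000} + 42528 = \frac{1}{512010} + 42528 = \frac{21774761281}{512010}$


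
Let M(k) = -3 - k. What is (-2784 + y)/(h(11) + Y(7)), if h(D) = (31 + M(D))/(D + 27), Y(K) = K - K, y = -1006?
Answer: -144020/17 ≈ -8471.8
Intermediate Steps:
Y(K) = 0
h(D) = (28 - D)/(27 + D) (h(D) = (31 + (-3 - D))/(D + 27) = (28 - D)/(27 + D))
(-2784 + y)/(h(11) + Y(7)) = (-2784 - 1006)/((28 - 1*11)/(27 + 11) + 0) = -3790/((28 - 11)/38 + 0) = -3790/((1/38)*17 + 0) = -3790/(17/38 + 0) = -3790/17/38 = -3790*38/17 = -144020/17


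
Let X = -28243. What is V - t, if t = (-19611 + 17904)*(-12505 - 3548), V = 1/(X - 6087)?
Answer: -940726829431/34330 ≈ -2.7402e+7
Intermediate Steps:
V = -1/34330 (V = 1/(-28243 - 6087) = 1/(-34330) = -1/34330 ≈ -2.9129e-5)
t = 27402471 (t = -1707*(-16053) = 27402471)
V - t = -1/34330 - 1*27402471 = -1/34330 - 27402471 = -940726829431/34330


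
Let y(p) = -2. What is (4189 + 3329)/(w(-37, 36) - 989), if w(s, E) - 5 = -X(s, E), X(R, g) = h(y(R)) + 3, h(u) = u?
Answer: -7518/985 ≈ -7.6325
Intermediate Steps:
X(R, g) = 1 (X(R, g) = -2 + 3 = 1)
w(s, E) = 4 (w(s, E) = 5 - 1*1 = 5 - 1 = 4)
(4189 + 3329)/(w(-37, 36) - 989) = (4189 + 3329)/(4 - 989) = 7518/(-985) = 7518*(-1/985) = -7518/985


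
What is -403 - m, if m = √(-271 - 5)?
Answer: -403 - 2*I*√69 ≈ -403.0 - 16.613*I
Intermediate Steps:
m = 2*I*√69 (m = √(-276) = 2*I*√69 ≈ 16.613*I)
-403 - m = -403 - 2*I*√69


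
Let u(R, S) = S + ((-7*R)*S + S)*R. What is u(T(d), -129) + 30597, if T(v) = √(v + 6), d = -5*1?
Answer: 31242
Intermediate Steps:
d = -5
T(v) = √(6 + v)
u(R, S) = S + R*(S - 7*R*S) (u(R, S) = S + (-7*R*S + S)*R = S + (S - 7*R*S)*R = S + R*(S - 7*R*S))
u(T(d), -129) + 30597 = -129*(1 + √(6 - 5) - 7*(√(6 - 5))²) + 30597 = -129*(1 + √1 - 7*(√1)²) + 30597 = -129*(1 + 1 - 7*1²) + 30597 = -129*(1 + 1 - 7*1) + 30597 = -129*(1 + 1 - 7) + 30597 = -129*(-5) + 30597 = 645 + 30597 = 31242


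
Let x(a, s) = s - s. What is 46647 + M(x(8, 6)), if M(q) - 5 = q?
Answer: 46652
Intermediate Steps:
x(a, s) = 0
M(q) = 5 + q
46647 + M(x(8, 6)) = 46647 + (5 + 0) = 46647 + 5 = 46652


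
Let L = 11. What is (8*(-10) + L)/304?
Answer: -69/304 ≈ -0.22697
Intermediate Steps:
(8*(-10) + L)/304 = (8*(-10) + 11)/304 = (-80 + 11)*(1/304) = -69*1/304 = -69/304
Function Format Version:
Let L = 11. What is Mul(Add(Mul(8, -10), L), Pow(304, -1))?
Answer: Rational(-69, 304) ≈ -0.22697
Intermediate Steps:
Mul(Add(Mul(8, -10), L), Pow(304, -1)) = Mul(Add(Mul(8, -10), 11), Pow(304, -1)) = Mul(Add(-80, 11), Rational(1, 304)) = Mul(-69, Rational(1, 304)) = Rational(-69, 304)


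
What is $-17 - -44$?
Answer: $27$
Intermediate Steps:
$-17 - -44 = -17 + 44 = 27$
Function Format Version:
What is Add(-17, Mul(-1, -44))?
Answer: 27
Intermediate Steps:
Add(-17, Mul(-1, -44)) = Add(-17, 44) = 27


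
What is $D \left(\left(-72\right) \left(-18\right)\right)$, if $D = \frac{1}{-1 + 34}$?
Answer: $\frac{432}{11} \approx 39.273$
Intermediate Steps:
$D = \frac{1}{33} \approx 0.030303$
$D \left(\left(-72\right) \left(-18\right)\right) = \frac{\left(-72\right) \left(-18\right)}{33} = \frac{1}{33} \cdot 1296 = \frac{432}{11}$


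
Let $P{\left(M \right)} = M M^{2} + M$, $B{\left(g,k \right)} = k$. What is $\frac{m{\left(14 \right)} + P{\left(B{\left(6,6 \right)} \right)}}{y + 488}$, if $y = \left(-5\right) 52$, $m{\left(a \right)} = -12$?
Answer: $\frac{35}{38} \approx 0.92105$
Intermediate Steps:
$y = -260$
$P{\left(M \right)} = M + M^{3}$ ($P{\left(M \right)} = M^{3} + M = M + M^{3}$)
$\frac{m{\left(14 \right)} + P{\left(B{\left(6,6 \right)} \right)}}{y + 488} = \frac{-12 + \left(6 + 6^{3}\right)}{-260 + 488} = \frac{-12 + \left(6 + 216\right)}{228} = \left(-12 + 222\right) \frac{1}{228} = 210 \cdot \frac{1}{228} = \frac{35}{38}$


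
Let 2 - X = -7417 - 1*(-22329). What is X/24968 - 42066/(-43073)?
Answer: 10739091/28301228 ≈ 0.37946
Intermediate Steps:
X = -14910 (X = 2 - (-7417 - 1*(-22329)) = 2 - (-7417 + 22329) = 2 - 1*14912 = 2 - 14912 = -14910)
X/24968 - 42066/(-43073) = -14910/24968 - 42066/(-43073) = -14910*1/24968 - 42066*(-1/43073) = -7455/12484 + 2214/2267 = 10739091/28301228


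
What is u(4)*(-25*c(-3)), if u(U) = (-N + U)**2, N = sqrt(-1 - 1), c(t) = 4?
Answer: -1400 + 800*I*sqrt(2) ≈ -1400.0 + 1131.4*I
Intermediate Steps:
N = I*sqrt(2) (N = sqrt(-2) = I*sqrt(2) ≈ 1.4142*I)
u(U) = (U - I*sqrt(2))**2 (u(U) = (-I*sqrt(2) + U)**2 = (U - I*sqrt(2))**2)
u(4)*(-25*c(-3)) = (4 - I*sqrt(2))**2*(-25*4) = (4 - I*sqrt(2))**2*(-100) = -100*(4 - I*sqrt(2))**2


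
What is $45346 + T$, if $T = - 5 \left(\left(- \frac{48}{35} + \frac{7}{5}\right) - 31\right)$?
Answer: $\frac{318506}{7} \approx 45501.0$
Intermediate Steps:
$T = \frac{1084}{7}$ ($T = - 5 \left(\left(\left(-48\right) \frac{1}{35} + 7 \cdot \frac{1}{5}\right) - 31\right) = - 5 \left(\left(- \frac{48}{35} + \frac{7}{5}\right) - 31\right) = - 5 \left(\frac{1}{35} - 31\right) = \left(-5\right) \left(- \frac{1084}{35}\right) = \frac{1084}{7} \approx 154.86$)
$45346 + T = 45346 + \frac{1084}{7} = \frac{318506}{7}$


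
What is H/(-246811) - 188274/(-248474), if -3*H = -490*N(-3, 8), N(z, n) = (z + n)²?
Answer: 68180238071/91989174621 ≈ 0.74118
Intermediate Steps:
N(z, n) = (n + z)²
H = 12250/3 (H = -(-490)*(8 - 3)²/3 = -(-490)*5²/3 = -(-490)*25/3 = -⅓*(-12250) = 12250/3 ≈ 4083.3)
H/(-246811) - 188274/(-248474) = (12250/3)/(-246811) - 188274/(-248474) = (12250/3)*(-1/246811) - 188274*(-1/248474) = -12250/740433 + 94137/124237 = 68180238071/91989174621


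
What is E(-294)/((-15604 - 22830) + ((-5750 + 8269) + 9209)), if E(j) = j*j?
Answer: -14406/4451 ≈ -3.2366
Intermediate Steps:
E(j) = j²
E(-294)/((-15604 - 22830) + ((-5750 + 8269) + 9209)) = (-294)²/((-15604 - 22830) + ((-5750 + 8269) + 9209)) = 86436/(-38434 + (2519 + 9209)) = 86436/(-38434 + 11728) = 86436/(-26706) = 86436*(-1/26706) = -14406/4451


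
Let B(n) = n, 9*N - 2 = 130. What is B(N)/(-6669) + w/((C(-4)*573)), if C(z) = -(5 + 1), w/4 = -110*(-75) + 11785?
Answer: -89084014/3821337 ≈ -23.312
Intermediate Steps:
w = 80140 (w = 4*(-110*(-75) + 11785) = 4*(8250 + 11785) = 4*20035 = 80140)
N = 44/3 (N = 2/9 + (⅑)*130 = 2/9 + 130/9 = 44/3 ≈ 14.667)
C(z) = -6 (C(z) = -1*6 = -6)
B(N)/(-6669) + w/((C(-4)*573)) = (44/3)/(-6669) + 80140/((-6*573)) = (44/3)*(-1/6669) + 80140/(-3438) = -44/20007 + 80140*(-1/3438) = -44/20007 - 40070/1719 = -89084014/3821337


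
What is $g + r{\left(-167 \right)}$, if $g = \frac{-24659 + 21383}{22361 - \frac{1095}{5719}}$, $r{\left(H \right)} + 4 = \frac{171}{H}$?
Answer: $- \frac{27605341861}{5339051122} \approx -5.1705$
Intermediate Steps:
$r{\left(H \right)} = -4 + \frac{171}{H}$
$g = - \frac{4683861}{31970366}$ ($g = - \frac{3276}{22361 - \frac{1095}{5719}} = - \frac{3276}{\frac{127881464}{5719}} = \left(-3276\right) \frac{5719}{127881464} = - \frac{4683861}{31970366} \approx -0.14651$)
$g + r{\left(-167 \right)} = - \frac{4683861}{31970366} - \left(4 - \frac{171}{-167}\right) = - \frac{4683861}{31970366} + \left(-4 + 171 \left(- \frac{1}{167}\right)\right) = - \frac{4683861}{31970366} - \frac{839}{167} = - \frac{27605341861}{5339051122}$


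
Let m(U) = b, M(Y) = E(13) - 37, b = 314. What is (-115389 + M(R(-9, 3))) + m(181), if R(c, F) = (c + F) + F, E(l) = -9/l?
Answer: -1496465/13 ≈ -1.1511e+5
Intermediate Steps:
R(c, F) = c + 2*F (R(c, F) = (F + c) + F = c + 2*F)
M(Y) = -490/13 (M(Y) = -9/13 - 37 = -490/13)
m(U) = 314
(-115389 + M(R(-9, 3))) + m(181) = (-115389 - 490/13) + 314 = -1500547/13 + 314 = -1496465/13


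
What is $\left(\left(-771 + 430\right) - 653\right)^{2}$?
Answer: $988036$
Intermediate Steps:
$\left(\left(-771 + 430\right) - 653\right)^{2} = \left(-341 - 653\right)^{2} = \left(-994\right)^{2} = 988036$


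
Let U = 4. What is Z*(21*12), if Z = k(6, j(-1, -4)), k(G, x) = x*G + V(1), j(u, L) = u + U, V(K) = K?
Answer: 4788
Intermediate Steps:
j(u, L) = 4 + u (j(u, L) = u + 4 = 4 + u)
k(G, x) = 1 + G*x (k(G, x) = x*G + 1 = G*x + 1 = 1 + G*x)
Z = 19 (Z = 1 + 6*(4 - 1) = 1 + 6*3 = 1 + 18 = 19)
Z*(21*12) = 19*(21*12) = 19*252 = 4788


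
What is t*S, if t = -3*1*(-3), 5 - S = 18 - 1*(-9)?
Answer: -198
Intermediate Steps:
S = -22 (S = 5 - (18 - 1*(-9)) = 5 - (18 + 9) = 5 - 1*27 = 5 - 27 = -22)
t = 9 (t = -3*(-3) = 9)
t*S = 9*(-22) = -198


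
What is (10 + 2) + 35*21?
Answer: 747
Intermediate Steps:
(10 + 2) + 35*21 = 12 + 735 = 747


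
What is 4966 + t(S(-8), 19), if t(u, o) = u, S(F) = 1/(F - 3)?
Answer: 54625/11 ≈ 4965.9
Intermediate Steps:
S(F) = 1/(-3 + F)
4966 + t(S(-8), 19) = 4966 + 1/(-3 - 8) = 4966 + 1/(-11) = 4966 - 1/11 = 54625/11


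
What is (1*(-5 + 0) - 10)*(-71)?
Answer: 1065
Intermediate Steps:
(1*(-5 + 0) - 10)*(-71) = (1*(-5) - 10)*(-71) = (-5 - 10)*(-71) = -15*(-71) = 1065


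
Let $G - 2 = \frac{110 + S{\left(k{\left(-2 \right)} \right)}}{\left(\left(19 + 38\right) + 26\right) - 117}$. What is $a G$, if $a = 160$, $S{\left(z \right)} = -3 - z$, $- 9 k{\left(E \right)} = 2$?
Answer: $- \frac{28240}{153} \approx -184.58$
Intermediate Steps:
$k{\left(E \right)} = - \frac{2}{9}$ ($k{\left(E \right)} = \left(- \frac{1}{9}\right) 2 = - \frac{2}{9}$)
$G = - \frac{353}{306}$ ($G = 2 + \frac{110 - \frac{25}{9}}{\left(\left(19 + 38\right) + 26\right) - 117} = 2 + \frac{110 + \left(-3 + \frac{2}{9}\right)}{\left(57 + 26\right) - 117} = 2 + \frac{110 - \frac{25}{9}}{83 - 117} = 2 + \frac{965}{9 \left(-34\right)} = 2 + \frac{965}{9} \left(- \frac{1}{34}\right) = 2 - \frac{965}{306} = - \frac{353}{306} \approx -1.1536$)
$a G = 160 \left(- \frac{353}{306}\right) = - \frac{28240}{153}$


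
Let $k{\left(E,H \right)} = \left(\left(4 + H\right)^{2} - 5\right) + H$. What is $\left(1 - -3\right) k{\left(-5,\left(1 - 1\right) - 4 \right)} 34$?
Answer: $-1224$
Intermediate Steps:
$k{\left(E,H \right)} = -5 + H + \left(4 + H\right)^{2}$ ($k{\left(E,H \right)} = \left(-5 + \left(4 + H\right)^{2}\right) + H = -5 + H + \left(4 + H\right)^{2}$)
$\left(1 - -3\right) k{\left(-5,\left(1 - 1\right) - 4 \right)} 34 = \left(1 - -3\right) \left(-5 + \left(\left(1 - 1\right) - 4\right) + \left(4 + \left(\left(1 - 1\right) - 4\right)\right)^{2}\right) 34 = \left(1 + 3\right) \left(-5 + \left(0 - 4\right) + \left(4 + \left(0 - 4\right)\right)^{2}\right) 34 = 4 \left(-5 - 4 + \left(4 - 4\right)^{2}\right) 34 = 4 \left(-5 - 4 + 0^{2}\right) 34 = 4 \left(-5 - 4 + 0\right) 34 = 4 \left(-9\right) 34 = \left(-36\right) 34 = -1224$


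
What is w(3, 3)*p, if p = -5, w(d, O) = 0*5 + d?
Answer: -15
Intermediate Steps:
w(d, O) = d (w(d, O) = 0 + d = d)
w(3, 3)*p = 3*(-5) = -15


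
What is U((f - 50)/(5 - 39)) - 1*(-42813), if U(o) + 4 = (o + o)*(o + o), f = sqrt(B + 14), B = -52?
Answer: 12374263/289 - 100*I*sqrt(38)/289 ≈ 42818.0 - 2.133*I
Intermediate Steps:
f = I*sqrt(38) (f = sqrt(-52 + 14) = sqrt(-38) = I*sqrt(38) ≈ 6.1644*I)
U(o) = -4 + 4*o**2 (U(o) = -4 + (o + o)*(o + o) = -4 + (2*o)*(2*o) = -4 + 4*o**2)
U((f - 50)/(5 - 39)) - 1*(-42813) = (-4 + 4*((I*sqrt(38) - 50)/(5 - 39))**2) - 1*(-42813) = (-4 + 4*((-50 + I*sqrt(38))/(-34))**2) + 42813 = (-4 + 4*((-50 + I*sqrt(38))*(-1/34))**2) + 42813 = (-4 + 4*(25/17 - I*sqrt(38)/34)**2) + 42813 = 42809 + 4*(25/17 - I*sqrt(38)/34)**2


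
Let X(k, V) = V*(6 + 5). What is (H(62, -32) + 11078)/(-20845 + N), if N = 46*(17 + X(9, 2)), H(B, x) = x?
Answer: -11046/19051 ≈ -0.57981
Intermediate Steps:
X(k, V) = 11*V (X(k, V) = V*11 = 11*V)
N = 1794 (N = 46*(17 + 11*2) = 46*(17 + 22) = 46*39 = 1794)
(H(62, -32) + 11078)/(-20845 + N) = (-32 + 11078)/(-20845 + 1794) = 11046/(-19051) = 11046*(-1/19051) = -11046/19051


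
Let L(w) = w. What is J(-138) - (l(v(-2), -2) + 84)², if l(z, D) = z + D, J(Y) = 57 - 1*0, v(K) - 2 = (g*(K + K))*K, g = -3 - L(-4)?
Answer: -8407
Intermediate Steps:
g = 1 (g = -3 - 1*(-4) = -3 + 4 = 1)
v(K) = 2 + 2*K² (v(K) = 2 + (1*(K + K))*K = 2 + (1*(2*K))*K = 2 + (2*K)*K = 2 + 2*K²)
J(Y) = 57 (J(Y) = 57 + 0 = 57)
l(z, D) = D + z
J(-138) - (l(v(-2), -2) + 84)² = 57 - ((-2 + (2 + 2*(-2)²)) + 84)² = 57 - ((-2 + (2 + 2*4)) + 84)² = 57 - ((-2 + (2 + 8)) + 84)² = 57 - ((-2 + 10) + 84)² = 57 - (8 + 84)² = 57 - 1*92² = 57 - 1*8464 = 57 - 8464 = -8407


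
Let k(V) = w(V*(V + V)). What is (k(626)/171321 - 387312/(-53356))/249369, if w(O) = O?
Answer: 27043137716/569870711483211 ≈ 4.7455e-5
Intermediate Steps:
k(V) = 2*V² (k(V) = V*(V + V) = V*(2*V) = 2*V²)
(k(626)/171321 - 387312/(-53356))/249369 = ((2*626²)/171321 - 387312/(-53356))/249369 = ((2*391876)*(1/171321) - 387312*(-1/53356))*(1/249369) = (783752*(1/171321) + 96828/13339)*(1/249369) = (783752/171321 + 96828/13339)*(1/249369) = (27043137716/2285250819)*(1/249369) = 27043137716/569870711483211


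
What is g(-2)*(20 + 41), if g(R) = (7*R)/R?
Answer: 427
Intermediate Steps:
g(R) = 7
g(-2)*(20 + 41) = 7*(20 + 41) = 7*61 = 427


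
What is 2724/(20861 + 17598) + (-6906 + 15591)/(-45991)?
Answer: -208736931/1768767869 ≈ -0.11801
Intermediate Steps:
2724/(20861 + 17598) + (-6906 + 15591)/(-45991) = 2724/38459 + 8685*(-1/45991) = 2724*(1/38459) - 8685/45991 = 2724/38459 - 8685/45991 = -208736931/1768767869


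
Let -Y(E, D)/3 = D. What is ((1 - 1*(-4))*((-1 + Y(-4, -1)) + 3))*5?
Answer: 125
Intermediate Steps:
Y(E, D) = -3*D
((1 - 1*(-4))*((-1 + Y(-4, -1)) + 3))*5 = ((1 - 1*(-4))*((-1 - 3*(-1)) + 3))*5 = ((1 + 4)*((-1 + 3) + 3))*5 = (5*(2 + 3))*5 = (5*5)*5 = 25*5 = 125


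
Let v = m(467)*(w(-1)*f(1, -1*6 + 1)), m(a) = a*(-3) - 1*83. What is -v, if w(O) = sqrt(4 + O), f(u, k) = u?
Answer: 1484*sqrt(3) ≈ 2570.4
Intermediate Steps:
m(a) = -83 - 3*a (m(a) = -3*a - 83 = -83 - 3*a)
v = -1484*sqrt(3) (v = (-83 - 3*467)*(sqrt(4 - 1)*1) = (-83 - 1401)*(sqrt(3)*1) = -1484*sqrt(3) ≈ -2570.4)
-v = -(-1484)*sqrt(3) = 1484*sqrt(3)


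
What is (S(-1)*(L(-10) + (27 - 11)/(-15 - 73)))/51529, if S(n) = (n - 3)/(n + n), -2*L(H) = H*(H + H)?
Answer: -2204/566819 ≈ -0.0038884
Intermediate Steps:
L(H) = -H**2 (L(H) = -H*(H + H)/2 = -H*2*H/2 = -H**2)
S(n) = (-3 + n)/(2*n) (S(n) = (-3 + n)/((2*n)) = (-3 + n)*(1/(2*n)) = (-3 + n)/(2*n))
(S(-1)*(L(-10) + (27 - 11)/(-15 - 73)))/51529 = (((1/2)*(-3 - 1)/(-1))*(-1*(-10)**2 + (27 - 11)/(-15 - 73)))/51529 = (((1/2)*(-1)*(-4))*(-1*100 + 16/(-88)))*(1/51529) = (2*(-100 + 16*(-1/88)))*(1/51529) = (2*(-100 - 2/11))*(1/51529) = (2*(-1102/11))*(1/51529) = -2204/11*1/51529 = -2204/566819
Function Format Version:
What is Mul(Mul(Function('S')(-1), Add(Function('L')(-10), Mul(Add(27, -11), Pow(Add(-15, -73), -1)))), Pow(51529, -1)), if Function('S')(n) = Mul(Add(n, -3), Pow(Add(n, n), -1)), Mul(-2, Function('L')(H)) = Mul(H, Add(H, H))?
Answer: Rational(-2204, 566819) ≈ -0.0038884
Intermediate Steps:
Function('L')(H) = Mul(-1, Pow(H, 2)) (Function('L')(H) = Mul(Rational(-1, 2), Mul(H, Add(H, H))) = Mul(Rational(-1, 2), Mul(H, Mul(2, H))) = Mul(Rational(-1, 2), Mul(2, Pow(H, 2))) = Mul(-1, Pow(H, 2)))
Function('S')(n) = Mul(Rational(1, 2), Pow(n, -1), Add(-3, n)) (Function('S')(n) = Mul(Add(-3, n), Pow(Mul(2, n), -1)) = Mul(Add(-3, n), Mul(Rational(1, 2), Pow(n, -1))) = Mul(Rational(1, 2), Pow(n, -1), Add(-3, n)))
Mul(Mul(Function('S')(-1), Add(Function('L')(-10), Mul(Add(27, -11), Pow(Add(-15, -73), -1)))), Pow(51529, -1)) = Mul(Mul(Mul(Rational(1, 2), Pow(-1, -1), Add(-3, -1)), Add(Mul(-1, Pow(-10, 2)), Mul(Add(27, -11), Pow(Add(-15, -73), -1)))), Pow(51529, -1)) = Mul(Mul(Mul(Rational(1, 2), -1, -4), Add(Mul(-1, 100), Mul(16, Pow(-88, -1)))), Rational(1, 51529)) = Mul(Mul(2, Add(-100, Mul(16, Rational(-1, 88)))), Rational(1, 51529)) = Mul(Mul(2, Add(-100, Rational(-2, 11))), Rational(1, 51529)) = Mul(Mul(2, Rational(-1102, 11)), Rational(1, 51529)) = Mul(Rational(-2204, 11), Rational(1, 51529)) = Rational(-2204, 566819)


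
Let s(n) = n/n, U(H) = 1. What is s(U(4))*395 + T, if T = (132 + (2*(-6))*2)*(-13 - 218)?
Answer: -24553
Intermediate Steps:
s(n) = 1
T = -24948 (T = (132 - 12*2)*(-231) = (132 - 24)*(-231) = 108*(-231) = -24948)
s(U(4))*395 + T = 1*395 - 24948 = 395 - 24948 = -24553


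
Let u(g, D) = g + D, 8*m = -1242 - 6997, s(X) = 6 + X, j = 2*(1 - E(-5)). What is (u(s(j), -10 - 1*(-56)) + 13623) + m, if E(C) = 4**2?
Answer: 100921/8 ≈ 12615.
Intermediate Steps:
E(C) = 16
j = -30 (j = 2*(1 - 1*16) = 2*(1 - 16) = 2*(-15) = -30)
m = -8239/8 (m = (-1242 - 6997)/8 = (1/8)*(-8239) = -8239/8 ≈ -1029.9)
u(g, D) = D + g
(u(s(j), -10 - 1*(-56)) + 13623) + m = (((-10 - 1*(-56)) + (6 - 30)) + 13623) - 8239/8 = (((-10 + 56) - 24) + 13623) - 8239/8 = ((46 - 24) + 13623) - 8239/8 = (22 + 13623) - 8239/8 = 13645 - 8239/8 = 100921/8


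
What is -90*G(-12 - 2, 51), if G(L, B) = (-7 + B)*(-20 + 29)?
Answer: -35640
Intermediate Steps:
G(L, B) = -63 + 9*B (G(L, B) = (-7 + B)*9 = -63 + 9*B)
-90*G(-12 - 2, 51) = -90*(-63 + 9*51) = -90*(-63 + 459) = -90*396 = -35640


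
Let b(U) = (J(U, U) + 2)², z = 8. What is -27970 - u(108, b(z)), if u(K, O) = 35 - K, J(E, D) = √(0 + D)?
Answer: -27897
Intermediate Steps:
J(E, D) = √D
b(U) = (2 + √U)² (b(U) = (√U + 2)² = (2 + √U)²)
-27970 - u(108, b(z)) = -27970 - (35 - 1*108) = -27970 - (35 - 108) = -27970 - 1*(-73) = -27970 + 73 = -27897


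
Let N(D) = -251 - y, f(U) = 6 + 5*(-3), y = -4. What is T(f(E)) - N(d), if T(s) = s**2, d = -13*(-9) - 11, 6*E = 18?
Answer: 328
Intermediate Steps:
E = 3 (E = (1/6)*18 = 3)
f(U) = -9 (f(U) = 6 - 15 = -9)
d = 106 (d = 117 - 11 = 106)
N(D) = -247 (N(D) = -251 - 1*(-4) = -251 + 4 = -247)
T(f(E)) - N(d) = (-9)**2 - 1*(-247) = 81 + 247 = 328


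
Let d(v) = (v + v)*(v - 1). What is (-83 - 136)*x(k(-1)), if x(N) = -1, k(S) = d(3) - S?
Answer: 219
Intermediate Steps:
d(v) = 2*v*(-1 + v) (d(v) = (2*v)*(-1 + v) = 2*v*(-1 + v))
k(S) = 12 - S (k(S) = 2*3*(-1 + 3) - S = 2*3*2 - S = 12 - S)
(-83 - 136)*x(k(-1)) = (-83 - 136)*(-1) = -219*(-1) = 219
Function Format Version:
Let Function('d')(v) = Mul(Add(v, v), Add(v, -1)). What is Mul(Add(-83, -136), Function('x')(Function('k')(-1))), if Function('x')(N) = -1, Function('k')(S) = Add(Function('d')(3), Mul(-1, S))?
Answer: 219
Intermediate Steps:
Function('d')(v) = Mul(2, v, Add(-1, v)) (Function('d')(v) = Mul(Mul(2, v), Add(-1, v)) = Mul(2, v, Add(-1, v)))
Function('k')(S) = Add(12, Mul(-1, S)) (Function('k')(S) = Add(Mul(2, 3, Add(-1, 3)), Mul(-1, S)) = Add(Mul(2, 3, 2), Mul(-1, S)) = Add(12, Mul(-1, S)))
Mul(Add(-83, -136), Function('x')(Function('k')(-1))) = Mul(Add(-83, -136), -1) = Mul(-219, -1) = 219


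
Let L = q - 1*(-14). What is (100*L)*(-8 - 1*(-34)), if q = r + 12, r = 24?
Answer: 130000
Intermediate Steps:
q = 36 (q = 24 + 12 = 36)
L = 50 (L = 36 - 1*(-14) = 36 + 14 = 50)
(100*L)*(-8 - 1*(-34)) = (100*50)*(-8 - 1*(-34)) = 5000*(-8 + 34) = 5000*26 = 130000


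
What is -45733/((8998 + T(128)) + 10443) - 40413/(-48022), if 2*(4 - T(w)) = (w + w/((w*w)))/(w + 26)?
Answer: -55602668826589/36812862992490 ≈ -1.5104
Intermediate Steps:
T(w) = 4 - (w + 1/w)/(2*(26 + w)) (T(w) = 4 - (w + w/((w*w)))/(2*(w + 26)) = 4 - (w + w/(w²))/(2*(26 + w)) = 4 - (w + w/w²)/(2*(26 + w)) = 4 - (w + 1/w)/(2*(26 + w)))
-45733/((8998 + T(128)) + 10443) - 40413/(-48022) = -45733/((8998 + (½)*(-1 + 7*128² + 208*128)/(128*(26 + 128))) + 10443) - 40413/(-48022) = -45733/((8998 + (½)*(1/128)*(-1 + 7*16384 + 26624)/154) + 10443) - 40413*(-1/48022) = -45733/((8998 + (½)*(1/128)*(1/154)*(-1 + 114688 + 26624)) + 10443) + 40413/48022 = -45733/((8998 + (½)*(1/128)*(1/154)*141311) + 10443) + 40413/48022 = -45733/((8998 + 141311/39424) + 10443) + 40413/48022 = -45733/(354878463/39424 + 10443) + 40413/48022 = -45733/766583295/39424 + 40413/48022 = -45733*39424/766583295 + 40413/48022 = -1802977792/766583295 + 40413/48022 = -55602668826589/36812862992490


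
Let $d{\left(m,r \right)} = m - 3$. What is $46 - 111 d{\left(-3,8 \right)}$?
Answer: $712$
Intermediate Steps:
$d{\left(m,r \right)} = -3 + m$
$46 - 111 d{\left(-3,8 \right)} = 46 - 111 \left(-3 - 3\right) = 46 - -666 = 46 + 666 = 712$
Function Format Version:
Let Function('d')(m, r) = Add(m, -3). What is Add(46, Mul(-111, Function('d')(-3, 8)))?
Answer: 712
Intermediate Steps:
Function('d')(m, r) = Add(-3, m)
Add(46, Mul(-111, Function('d')(-3, 8))) = Add(46, Mul(-111, Add(-3, -3))) = Add(46, Mul(-111, -6)) = Add(46, 666) = 712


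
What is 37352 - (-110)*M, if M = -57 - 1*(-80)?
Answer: 39882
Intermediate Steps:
M = 23 (M = -57 + 80 = 23)
37352 - (-110)*M = 37352 - (-110)*23 = 37352 - 1*(-2530) = 37352 + 2530 = 39882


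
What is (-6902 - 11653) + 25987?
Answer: 7432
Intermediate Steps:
(-6902 - 11653) + 25987 = -18555 + 25987 = 7432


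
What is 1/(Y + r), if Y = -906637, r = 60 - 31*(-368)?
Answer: -1/895169 ≈ -1.1171e-6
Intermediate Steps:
r = 11468 (r = 60 + 11408 = 11468)
1/(Y + r) = 1/(-906637 + 11468) = 1/(-895169) = -1/895169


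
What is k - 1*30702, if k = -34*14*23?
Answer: -41650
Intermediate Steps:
k = -10948 (k = -476*23 = -10948)
k - 1*30702 = -10948 - 1*30702 = -10948 - 30702 = -41650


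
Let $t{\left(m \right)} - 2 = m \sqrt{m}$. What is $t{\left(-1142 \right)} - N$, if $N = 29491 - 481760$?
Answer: $452271 - 1142 i \sqrt{1142} \approx 4.5227 \cdot 10^{5} - 38592.0 i$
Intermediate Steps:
$t{\left(m \right)} = 2 + m^{\frac{3}{2}}$ ($t{\left(m \right)} = 2 + m \sqrt{m} = 2 + m^{\frac{3}{2}}$)
$N = -452269$ ($N = 29491 - 481760 = -452269$)
$t{\left(-1142 \right)} - N = \left(2 + \left(-1142\right)^{\frac{3}{2}}\right) - -452269 = \left(2 - 1142 i \sqrt{1142}\right) + 452269 = 452271 - 1142 i \sqrt{1142}$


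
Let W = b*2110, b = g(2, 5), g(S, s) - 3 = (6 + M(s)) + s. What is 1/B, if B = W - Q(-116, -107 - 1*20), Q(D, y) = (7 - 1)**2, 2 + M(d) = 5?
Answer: 1/35834 ≈ 2.7906e-5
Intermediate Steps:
M(d) = 3 (M(d) = -2 + 5 = 3)
g(S, s) = 12 + s (g(S, s) = 3 + ((6 + 3) + s) = 3 + (9 + s) = 12 + s)
b = 17 (b = 12 + 5 = 17)
W = 35870 (W = 17*2110 = 35870)
Q(D, y) = 36 (Q(D, y) = 6**2 = 36)
B = 35834 (B = 35870 - 1*36 = 35870 - 36 = 35834)
1/B = 1/35834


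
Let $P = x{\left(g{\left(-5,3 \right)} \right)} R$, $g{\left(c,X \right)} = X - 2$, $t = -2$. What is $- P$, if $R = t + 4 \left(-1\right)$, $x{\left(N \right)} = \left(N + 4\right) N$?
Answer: $30$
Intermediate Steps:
$g{\left(c,X \right)} = -2 + X$
$x{\left(N \right)} = N \left(4 + N\right)$ ($x{\left(N \right)} = \left(4 + N\right) N = N \left(4 + N\right)$)
$R = -6$ ($R = -2 + 4 \left(-1\right) = -2 - 4 = -6$)
$P = -30$ ($P = \left(-2 + 3\right) \left(4 + \left(-2 + 3\right)\right) \left(-6\right) = 1 \left(4 + 1\right) \left(-6\right) = 1 \cdot 5 \left(-6\right) = 5 \left(-6\right) = -30$)
$- P = \left(-1\right) \left(-30\right) = 30$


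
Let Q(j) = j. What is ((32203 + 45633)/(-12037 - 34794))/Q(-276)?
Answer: 19459/3231339 ≈ 0.0060220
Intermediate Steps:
((32203 + 45633)/(-12037 - 34794))/Q(-276) = ((32203 + 45633)/(-12037 - 34794))/(-276) = (77836/(-46831))*(-1/276) = (77836*(-1/46831))*(-1/276) = -77836/46831*(-1/276) = 19459/3231339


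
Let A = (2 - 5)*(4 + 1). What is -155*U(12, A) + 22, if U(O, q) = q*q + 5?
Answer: -35628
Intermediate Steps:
A = -15 (A = -3*5 = -15)
U(O, q) = 5 + q**2 (U(O, q) = q**2 + 5 = 5 + q**2)
-155*U(12, A) + 22 = -155*(5 + (-15)**2) + 22 = -155*(5 + 225) + 22 = -155*230 + 22 = -35650 + 22 = -35628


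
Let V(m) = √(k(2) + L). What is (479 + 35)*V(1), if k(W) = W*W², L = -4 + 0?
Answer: 1028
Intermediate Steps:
L = -4
k(W) = W³
V(m) = 2 (V(m) = √(2³ - 4) = √(8 - 4) = √4 = 2)
(479 + 35)*V(1) = (479 + 35)*2 = 514*2 = 1028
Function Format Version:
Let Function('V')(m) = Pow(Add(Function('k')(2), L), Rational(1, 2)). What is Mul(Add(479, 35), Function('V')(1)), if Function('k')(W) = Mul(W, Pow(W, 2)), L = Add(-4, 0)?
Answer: 1028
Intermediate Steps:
L = -4
Function('k')(W) = Pow(W, 3)
Function('V')(m) = 2 (Function('V')(m) = Pow(Add(Pow(2, 3), -4), Rational(1, 2)) = Pow(Add(8, -4), Rational(1, 2)) = Pow(4, Rational(1, 2)) = 2)
Mul(Add(479, 35), Function('V')(1)) = Mul(Add(479, 35), 2) = Mul(514, 2) = 1028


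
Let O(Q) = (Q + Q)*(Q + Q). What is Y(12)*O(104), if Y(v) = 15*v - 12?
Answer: 7268352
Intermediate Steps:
O(Q) = 4*Q² (O(Q) = (2*Q)*(2*Q) = 4*Q²)
Y(v) = -12 + 15*v
Y(12)*O(104) = (-12 + 15*12)*(4*104²) = (-12 + 180)*(4*10816) = 168*43264 = 7268352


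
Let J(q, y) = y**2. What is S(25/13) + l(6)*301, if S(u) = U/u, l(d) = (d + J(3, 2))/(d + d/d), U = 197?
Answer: 13311/25 ≈ 532.44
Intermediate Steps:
l(d) = (4 + d)/(1 + d) (l(d) = (d + 2**2)/(d + d/d) = (d + 4)/(d + 1) = (4 + d)/(1 + d))
S(u) = 197/u
S(25/13) + l(6)*301 = 197/((25/13)) + ((4 + 6)/(1 + 6))*301 = 197/((25*(1/13))) + (10/7)*301 = 197/(25/13) + ((1/7)*10)*301 = 197*(13/25) + (10/7)*301 = 2561/25 + 430 = 13311/25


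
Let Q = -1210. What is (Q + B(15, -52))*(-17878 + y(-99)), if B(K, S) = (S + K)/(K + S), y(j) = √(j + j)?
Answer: 21614502 - 3627*I*√22 ≈ 2.1614e+7 - 17012.0*I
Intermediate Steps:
y(j) = √2*√j (y(j) = √(2*j) = √2*√j)
B(K, S) = 1 (B(K, S) = (K + S)/(K + S) = 1)
(Q + B(15, -52))*(-17878 + y(-99)) = (-1210 + 1)*(-17878 + √2*√(-99)) = -1209*(-17878 + √2*(3*I*√11)) = -1209*(-17878 + 3*I*√22) = 21614502 - 3627*I*√22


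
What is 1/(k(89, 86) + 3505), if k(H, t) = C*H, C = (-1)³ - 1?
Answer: 1/3327 ≈ 0.00030057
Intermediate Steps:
C = -2 (C = -1 - 1 = -2)
k(H, t) = -2*H
1/(k(89, 86) + 3505) = 1/(-2*89 + 3505) = 1/(-178 + 3505) = 1/3327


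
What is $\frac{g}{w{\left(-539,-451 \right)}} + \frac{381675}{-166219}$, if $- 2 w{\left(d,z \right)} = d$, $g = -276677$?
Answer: $- \frac{92183671351}{89592041} \approx -1028.9$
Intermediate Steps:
$w{\left(d,z \right)} = - \frac{d}{2}$
$\frac{g}{w{\left(-539,-451 \right)}} + \frac{381675}{-166219} = - \frac{276677}{\left(- \frac{1}{2}\right) \left(-539\right)} + \frac{381675}{-166219} = - \frac{276677}{\frac{539}{2}} + 381675 \left(- \frac{1}{166219}\right) = \left(-276677\right) \frac{2}{539} - \frac{381675}{166219} = - \frac{553354}{539} - \frac{381675}{166219} = - \frac{92183671351}{89592041}$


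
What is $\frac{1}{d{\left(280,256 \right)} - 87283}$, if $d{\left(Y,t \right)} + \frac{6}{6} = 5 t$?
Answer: $- \frac{1}{86004} \approx -1.1627 \cdot 10^{-5}$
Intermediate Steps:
$d{\left(Y,t \right)} = -1 + 5 t$
$\frac{1}{d{\left(280,256 \right)} - 87283} = \frac{1}{\left(-1 + 5 \cdot 256\right) - 87283} = \frac{1}{\left(-1 + 1280\right) - 87283} = \frac{1}{1279 - 87283} = \frac{1}{-86004} = - \frac{1}{86004}$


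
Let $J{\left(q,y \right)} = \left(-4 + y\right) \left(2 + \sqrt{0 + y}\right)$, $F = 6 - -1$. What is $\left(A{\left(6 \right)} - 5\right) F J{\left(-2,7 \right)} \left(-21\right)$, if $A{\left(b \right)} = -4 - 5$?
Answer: $12348 + 6174 \sqrt{7} \approx 28683.0$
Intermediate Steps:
$A{\left(b \right)} = -9$
$F = 7$ ($F = 6 + 1 = 7$)
$J{\left(q,y \right)} = \left(-4 + y\right) \left(2 + \sqrt{y}\right)$
$\left(A{\left(6 \right)} - 5\right) F J{\left(-2,7 \right)} \left(-21\right) = \left(-9 - 5\right) 7 \left(-8 + 7^{\frac{3}{2}} - 4 \sqrt{7} + 2 \cdot 7\right) \left(-21\right) = \left(-14\right) 7 \left(-8 + 7 \sqrt{7} - 4 \sqrt{7} + 14\right) \left(-21\right) = - 98 \left(6 + 3 \sqrt{7}\right) \left(-21\right) = \left(-588 - 294 \sqrt{7}\right) \left(-21\right) = 12348 + 6174 \sqrt{7}$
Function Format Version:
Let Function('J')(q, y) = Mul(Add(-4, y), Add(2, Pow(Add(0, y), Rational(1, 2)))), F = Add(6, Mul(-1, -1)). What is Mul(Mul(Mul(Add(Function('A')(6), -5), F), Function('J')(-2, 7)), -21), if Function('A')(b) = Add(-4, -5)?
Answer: Add(12348, Mul(6174, Pow(7, Rational(1, 2)))) ≈ 28683.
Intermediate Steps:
Function('A')(b) = -9
F = 7 (F = Add(6, 1) = 7)
Function('J')(q, y) = Mul(Add(-4, y), Add(2, Pow(y, Rational(1, 2))))
Mul(Mul(Mul(Add(Function('A')(6), -5), F), Function('J')(-2, 7)), -21) = Mul(Mul(Mul(Add(-9, -5), 7), Add(-8, Pow(7, Rational(3, 2)), Mul(-4, Pow(7, Rational(1, 2))), Mul(2, 7))), -21) = Mul(Mul(Mul(-14, 7), Add(-8, Mul(7, Pow(7, Rational(1, 2))), Mul(-4, Pow(7, Rational(1, 2))), 14)), -21) = Mul(Mul(-98, Add(6, Mul(3, Pow(7, Rational(1, 2))))), -21) = Mul(Add(-588, Mul(-294, Pow(7, Rational(1, 2)))), -21) = Add(12348, Mul(6174, Pow(7, Rational(1, 2))))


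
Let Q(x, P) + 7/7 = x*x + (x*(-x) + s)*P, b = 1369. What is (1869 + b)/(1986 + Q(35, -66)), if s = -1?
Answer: 1619/42063 ≈ 0.038490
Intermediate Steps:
Q(x, P) = -1 + x² + P*(-1 - x²) (Q(x, P) = -1 + (x*x + (x*(-x) - 1)*P) = -1 + (x² + (-x² - 1)*P) = -1 + (x² + (-1 - x²)*P) = -1 + (x² + P*(-1 - x²)) = -1 + x² + P*(-1 - x²))
(1869 + b)/(1986 + Q(35, -66)) = (1869 + 1369)/(1986 + (-1 + 35² - 1*(-66) - 1*(-66)*35²)) = 3238/(1986 + (-1 + 1225 + 66 - 1*(-66)*1225)) = 3238/(1986 + (-1 + 1225 + 66 + 80850)) = 3238/(1986 + 82140) = 3238/84126 = 3238*(1/84126) = 1619/42063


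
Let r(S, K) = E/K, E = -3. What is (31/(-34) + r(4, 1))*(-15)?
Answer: 1995/34 ≈ 58.676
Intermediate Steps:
r(S, K) = -3/K
(31/(-34) + r(4, 1))*(-15) = (31/(-34) - 3/1)*(-15) = (31*(-1/34) - 3*1)*(-15) = (-31/34 - 3)*(-15) = -133/34*(-15) = 1995/34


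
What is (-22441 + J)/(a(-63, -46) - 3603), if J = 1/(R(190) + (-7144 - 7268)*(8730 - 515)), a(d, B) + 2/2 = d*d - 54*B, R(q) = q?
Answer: -2656888505991/337305617110 ≈ -7.8768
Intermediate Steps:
a(d, B) = -1 + d**2 - 54*B (a(d, B) = -1 + (d*d - 54*B) = -1 + (d**2 - 54*B) = -1 + d**2 - 54*B)
J = -1/118394390 (J = 1/(190 + (-7144 - 7268)*(8730 - 515)) = 1/(190 - 14412*8215) = 1/(190 - 118394580) = 1/(-118394390) = -1/118394390 ≈ -8.4463e-9)
(-22441 + J)/(a(-63, -46) - 3603) = (-22441 - 1/118394390)/((-1 + (-63)**2 - 54*(-46)) - 3603) = -2656888505991/(118394390*((-1 + 3969 + 2484) - 3603)) = -2656888505991/(118394390*(6452 - 3603)) = -2656888505991/118394390/2849 = -2656888505991/118394390*1/2849 = -2656888505991/337305617110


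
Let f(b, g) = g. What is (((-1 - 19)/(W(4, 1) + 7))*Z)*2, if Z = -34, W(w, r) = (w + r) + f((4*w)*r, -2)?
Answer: 136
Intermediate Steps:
W(w, r) = -2 + r + w (W(w, r) = (w + r) - 2 = (r + w) - 2 = -2 + r + w)
(((-1 - 19)/(W(4, 1) + 7))*Z)*2 = (((-1 - 19)/((-2 + 1 + 4) + 7))*(-34))*2 = (-20/(3 + 7)*(-34))*2 = (-20/10*(-34))*2 = (-20*1/10*(-34))*2 = -2*(-34)*2 = 68*2 = 136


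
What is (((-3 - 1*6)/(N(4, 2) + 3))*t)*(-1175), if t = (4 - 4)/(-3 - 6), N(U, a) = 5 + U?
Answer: 0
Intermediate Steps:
t = 0 (t = 0/(-9) = 0*(-⅑) = 0)
(((-3 - 1*6)/(N(4, 2) + 3))*t)*(-1175) = (((-3 - 1*6)/((5 + 4) + 3))*0)*(-1175) = (((-3 - 6)/(9 + 3))*0)*(-1175) = (-9/12*0)*(-1175) = (-9*1/12*0)*(-1175) = -¾*0*(-1175) = 0*(-1175) = 0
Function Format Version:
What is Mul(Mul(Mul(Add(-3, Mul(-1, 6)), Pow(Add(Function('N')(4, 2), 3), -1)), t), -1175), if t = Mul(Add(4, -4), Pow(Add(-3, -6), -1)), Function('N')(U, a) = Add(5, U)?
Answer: 0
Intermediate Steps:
t = 0 (t = Mul(0, Pow(-9, -1)) = Mul(0, Rational(-1, 9)) = 0)
Mul(Mul(Mul(Add(-3, Mul(-1, 6)), Pow(Add(Function('N')(4, 2), 3), -1)), t), -1175) = Mul(Mul(Mul(Add(-3, Mul(-1, 6)), Pow(Add(Add(5, 4), 3), -1)), 0), -1175) = Mul(Mul(Mul(Add(-3, -6), Pow(Add(9, 3), -1)), 0), -1175) = Mul(Mul(Mul(-9, Pow(12, -1)), 0), -1175) = Mul(Mul(Mul(-9, Rational(1, 12)), 0), -1175) = Mul(Mul(Rational(-3, 4), 0), -1175) = Mul(0, -1175) = 0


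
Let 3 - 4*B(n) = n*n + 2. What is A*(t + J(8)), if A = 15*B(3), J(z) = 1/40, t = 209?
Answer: -25083/4 ≈ -6270.8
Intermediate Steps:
B(n) = ¼ - n²/4 (B(n) = ¾ - (n*n + 2)/4 = ¾ - (n² + 2)/4 = ¾ - (2 + n²)/4 = ¾ + (-½ - n²/4) = ¼ - n²/4)
J(z) = 1/40
A = -30 (A = 15*(¼ - ¼*3²) = 15*(¼ - ¼*9) = 15*(¼ - 9/4) = 15*(-2) = -30)
A*(t + J(8)) = -30*(209 + 1/40) = -30*8361/40 = -25083/4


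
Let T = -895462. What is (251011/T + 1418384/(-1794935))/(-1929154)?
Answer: 1720657402693/3100721671504215380 ≈ 5.5492e-7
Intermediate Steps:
(251011/T + 1418384/(-1794935))/(-1929154) = (251011/(-895462) + 1418384/(-1794935))/(-1929154) = (251011*(-1/895462) + 1418384*(-1/1794935))*(-1/1929154) = (-251011/895462 - 1418384/1794935)*(-1/1929154) = -1720657402693/1607296084970*(-1/1929154) = 1720657402693/3100721671504215380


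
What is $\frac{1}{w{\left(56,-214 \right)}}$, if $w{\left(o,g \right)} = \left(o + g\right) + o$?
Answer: $- \frac{1}{102} \approx -0.0098039$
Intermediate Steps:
$w{\left(o,g \right)} = g + 2 o$ ($w{\left(o,g \right)} = \left(g + o\right) + o = g + 2 o$)
$\frac{1}{w{\left(56,-214 \right)}} = \frac{1}{-214 + 2 \cdot 56} = \frac{1}{-214 + 112} = \frac{1}{-102} = - \frac{1}{102}$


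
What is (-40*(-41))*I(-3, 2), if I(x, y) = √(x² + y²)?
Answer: 1640*√13 ≈ 5913.1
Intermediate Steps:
(-40*(-41))*I(-3, 2) = (-40*(-41))*√((-3)² + 2²) = 1640*√(9 + 4) = 1640*√13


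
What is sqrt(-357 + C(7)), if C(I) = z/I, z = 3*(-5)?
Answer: I*sqrt(17598)/7 ≈ 18.951*I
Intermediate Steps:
z = -15
C(I) = -15/I
sqrt(-357 + C(7)) = sqrt(-357 - 15/7) = sqrt(-2514/7) = I*sqrt(17598)/7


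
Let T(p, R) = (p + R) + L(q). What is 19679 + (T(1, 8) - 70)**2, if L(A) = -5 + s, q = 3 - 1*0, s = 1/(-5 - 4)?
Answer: 1948024/81 ≈ 24050.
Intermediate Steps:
s = -1/9 (s = 1/(-9) = -1/9 ≈ -0.11111)
q = 3 (q = 3 + 0 = 3)
L(A) = -46/9 (L(A) = -5 - 1/9 = -46/9)
T(p, R) = -46/9 + R + p (T(p, R) = (p + R) - 46/9 = (R + p) - 46/9 = -46/9 + R + p)
19679 + (T(1, 8) - 70)**2 = 19679 + ((-46/9 + 8 + 1) - 70)**2 = 19679 + (35/9 - 70)**2 = 19679 + (-595/9)**2 = 19679 + 354025/81 = 1948024/81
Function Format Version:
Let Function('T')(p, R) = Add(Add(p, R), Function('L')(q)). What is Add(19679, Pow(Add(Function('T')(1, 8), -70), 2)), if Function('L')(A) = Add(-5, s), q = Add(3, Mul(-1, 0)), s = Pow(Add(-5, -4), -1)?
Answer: Rational(1948024, 81) ≈ 24050.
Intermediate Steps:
s = Rational(-1, 9) (s = Pow(-9, -1) = Rational(-1, 9) ≈ -0.11111)
q = 3 (q = Add(3, 0) = 3)
Function('L')(A) = Rational(-46, 9) (Function('L')(A) = Add(-5, Rational(-1, 9)) = Rational(-46, 9))
Function('T')(p, R) = Add(Rational(-46, 9), R, p) (Function('T')(p, R) = Add(Add(p, R), Rational(-46, 9)) = Add(Add(R, p), Rational(-46, 9)) = Add(Rational(-46, 9), R, p))
Add(19679, Pow(Add(Function('T')(1, 8), -70), 2)) = Add(19679, Pow(Add(Add(Rational(-46, 9), 8, 1), -70), 2)) = Add(19679, Pow(Add(Rational(35, 9), -70), 2)) = Add(19679, Pow(Rational(-595, 9), 2)) = Add(19679, Rational(354025, 81)) = Rational(1948024, 81)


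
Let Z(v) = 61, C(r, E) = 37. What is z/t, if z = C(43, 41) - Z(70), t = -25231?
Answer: 24/25231 ≈ 0.00095121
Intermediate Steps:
z = -24 (z = 37 - 1*61 = 37 - 61 = -24)
z/t = -24/(-25231) = -24*(-1/25231) = 24/25231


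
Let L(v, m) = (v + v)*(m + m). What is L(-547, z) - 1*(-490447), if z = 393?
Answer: -369437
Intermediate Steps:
L(v, m) = 4*m*v (L(v, m) = (2*v)*(2*m) = 4*m*v)
L(-547, z) - 1*(-490447) = 4*393*(-547) - 1*(-490447) = -859884 + 490447 = -369437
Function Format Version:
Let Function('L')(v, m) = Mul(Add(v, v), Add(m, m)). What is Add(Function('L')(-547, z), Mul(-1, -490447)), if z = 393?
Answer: -369437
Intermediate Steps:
Function('L')(v, m) = Mul(4, m, v) (Function('L')(v, m) = Mul(Mul(2, v), Mul(2, m)) = Mul(4, m, v))
Add(Function('L')(-547, z), Mul(-1, -490447)) = Add(Mul(4, 393, -547), Mul(-1, -490447)) = Add(-859884, 490447) = -369437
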